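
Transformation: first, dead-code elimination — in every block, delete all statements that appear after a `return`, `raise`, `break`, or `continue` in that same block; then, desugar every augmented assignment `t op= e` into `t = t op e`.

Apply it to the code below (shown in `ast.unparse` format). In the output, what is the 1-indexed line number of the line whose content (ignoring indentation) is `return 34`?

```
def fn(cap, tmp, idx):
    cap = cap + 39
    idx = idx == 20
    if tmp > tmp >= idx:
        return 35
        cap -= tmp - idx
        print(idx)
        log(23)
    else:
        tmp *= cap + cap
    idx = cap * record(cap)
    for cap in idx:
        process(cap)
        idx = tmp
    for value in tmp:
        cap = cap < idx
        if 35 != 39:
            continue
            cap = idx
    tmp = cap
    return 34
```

17

Transformed code:
def fn(cap, tmp, idx):
    cap = cap + 39
    idx = idx == 20
    if tmp > tmp >= idx:
        return 35
    else:
        tmp = tmp * (cap + cap)
    idx = cap * record(cap)
    for cap in idx:
        process(cap)
        idx = tmp
    for value in tmp:
        cap = cap < idx
        if 35 != 39:
            continue
    tmp = cap
    return 34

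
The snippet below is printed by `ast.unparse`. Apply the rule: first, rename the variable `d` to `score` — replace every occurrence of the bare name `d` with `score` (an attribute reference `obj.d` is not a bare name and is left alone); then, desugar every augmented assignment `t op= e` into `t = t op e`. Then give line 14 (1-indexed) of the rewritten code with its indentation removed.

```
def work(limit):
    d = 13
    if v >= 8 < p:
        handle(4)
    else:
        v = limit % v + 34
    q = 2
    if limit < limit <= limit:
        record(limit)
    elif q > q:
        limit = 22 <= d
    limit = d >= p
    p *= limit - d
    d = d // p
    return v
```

score = score // p

Transformed code:
def work(limit):
    score = 13
    if v >= 8 < p:
        handle(4)
    else:
        v = limit % v + 34
    q = 2
    if limit < limit <= limit:
        record(limit)
    elif q > q:
        limit = 22 <= score
    limit = score >= p
    p = p * (limit - score)
    score = score // p
    return v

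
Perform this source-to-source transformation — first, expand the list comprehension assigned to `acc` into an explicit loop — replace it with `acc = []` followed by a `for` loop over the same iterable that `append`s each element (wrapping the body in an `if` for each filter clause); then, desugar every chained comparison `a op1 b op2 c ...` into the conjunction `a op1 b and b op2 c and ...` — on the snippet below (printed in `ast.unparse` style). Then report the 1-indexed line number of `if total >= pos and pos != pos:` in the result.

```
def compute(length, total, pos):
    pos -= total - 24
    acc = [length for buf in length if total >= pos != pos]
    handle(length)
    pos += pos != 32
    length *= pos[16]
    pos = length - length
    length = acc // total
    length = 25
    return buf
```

Transformed code:
def compute(length, total, pos):
    pos -= total - 24
    acc = []
    for buf in length:
        if total >= pos and pos != pos:
            acc.append(length)
    handle(length)
    pos += pos != 32
    length *= pos[16]
    pos = length - length
    length = acc // total
    length = 25
    return buf

5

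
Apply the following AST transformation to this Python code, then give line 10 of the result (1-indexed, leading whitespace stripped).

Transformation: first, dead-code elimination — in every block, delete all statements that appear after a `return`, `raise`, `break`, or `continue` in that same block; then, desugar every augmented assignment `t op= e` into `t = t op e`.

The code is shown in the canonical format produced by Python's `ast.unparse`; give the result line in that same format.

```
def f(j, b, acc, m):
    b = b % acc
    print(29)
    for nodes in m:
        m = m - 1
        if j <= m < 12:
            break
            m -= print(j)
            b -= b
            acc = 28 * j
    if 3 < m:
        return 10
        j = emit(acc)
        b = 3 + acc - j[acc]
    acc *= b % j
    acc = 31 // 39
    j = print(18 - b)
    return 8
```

Transformed code:
def f(j, b, acc, m):
    b = b % acc
    print(29)
    for nodes in m:
        m = m - 1
        if j <= m < 12:
            break
    if 3 < m:
        return 10
    acc = acc * (b % j)
    acc = 31 // 39
    j = print(18 - b)
    return 8

acc = acc * (b % j)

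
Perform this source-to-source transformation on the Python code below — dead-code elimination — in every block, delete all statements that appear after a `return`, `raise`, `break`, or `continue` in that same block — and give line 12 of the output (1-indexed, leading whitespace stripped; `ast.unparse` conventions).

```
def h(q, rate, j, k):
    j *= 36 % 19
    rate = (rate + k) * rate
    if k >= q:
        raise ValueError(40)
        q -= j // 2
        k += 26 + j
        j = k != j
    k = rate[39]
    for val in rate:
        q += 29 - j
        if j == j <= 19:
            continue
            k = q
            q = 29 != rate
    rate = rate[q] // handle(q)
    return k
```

Transformed code:
def h(q, rate, j, k):
    j *= 36 % 19
    rate = (rate + k) * rate
    if k >= q:
        raise ValueError(40)
    k = rate[39]
    for val in rate:
        q += 29 - j
        if j == j <= 19:
            continue
    rate = rate[q] // handle(q)
    return k

return k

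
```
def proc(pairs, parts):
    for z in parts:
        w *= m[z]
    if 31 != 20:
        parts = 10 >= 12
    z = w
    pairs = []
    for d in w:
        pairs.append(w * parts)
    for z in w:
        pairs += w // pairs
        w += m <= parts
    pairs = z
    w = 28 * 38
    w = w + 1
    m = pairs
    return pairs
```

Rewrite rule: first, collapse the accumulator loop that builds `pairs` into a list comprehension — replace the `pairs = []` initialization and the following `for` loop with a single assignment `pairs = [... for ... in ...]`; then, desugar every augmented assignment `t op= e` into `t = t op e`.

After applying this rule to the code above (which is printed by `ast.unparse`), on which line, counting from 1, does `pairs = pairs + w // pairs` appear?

9

Transformed code:
def proc(pairs, parts):
    for z in parts:
        w = w * m[z]
    if 31 != 20:
        parts = 10 >= 12
    z = w
    pairs = [w * parts for d in w]
    for z in w:
        pairs = pairs + w // pairs
        w = w + (m <= parts)
    pairs = z
    w = 28 * 38
    w = w + 1
    m = pairs
    return pairs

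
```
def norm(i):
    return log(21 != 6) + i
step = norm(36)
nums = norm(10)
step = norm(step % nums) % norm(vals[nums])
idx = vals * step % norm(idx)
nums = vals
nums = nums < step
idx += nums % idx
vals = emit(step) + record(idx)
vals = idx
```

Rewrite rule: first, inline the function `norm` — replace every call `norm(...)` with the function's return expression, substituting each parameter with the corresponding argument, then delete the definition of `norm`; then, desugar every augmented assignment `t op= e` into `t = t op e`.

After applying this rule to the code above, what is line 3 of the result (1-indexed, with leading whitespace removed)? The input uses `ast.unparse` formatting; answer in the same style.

Transformed code:
step = log(21 != 6) + 36
nums = log(21 != 6) + 10
step = (log(21 != 6) + step % nums) % (log(21 != 6) + vals[nums])
idx = vals * step % (log(21 != 6) + idx)
nums = vals
nums = nums < step
idx = idx + nums % idx
vals = emit(step) + record(idx)
vals = idx

step = (log(21 != 6) + step % nums) % (log(21 != 6) + vals[nums])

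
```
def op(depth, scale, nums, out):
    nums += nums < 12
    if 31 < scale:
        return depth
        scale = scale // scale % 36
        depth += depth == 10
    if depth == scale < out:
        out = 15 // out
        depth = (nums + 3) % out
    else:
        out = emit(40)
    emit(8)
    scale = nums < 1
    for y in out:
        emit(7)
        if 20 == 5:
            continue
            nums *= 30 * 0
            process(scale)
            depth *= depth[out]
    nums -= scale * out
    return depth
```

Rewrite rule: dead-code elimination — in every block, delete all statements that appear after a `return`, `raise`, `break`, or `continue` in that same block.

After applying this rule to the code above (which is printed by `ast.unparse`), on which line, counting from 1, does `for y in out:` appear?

12

Transformed code:
def op(depth, scale, nums, out):
    nums += nums < 12
    if 31 < scale:
        return depth
    if depth == scale < out:
        out = 15 // out
        depth = (nums + 3) % out
    else:
        out = emit(40)
    emit(8)
    scale = nums < 1
    for y in out:
        emit(7)
        if 20 == 5:
            continue
    nums -= scale * out
    return depth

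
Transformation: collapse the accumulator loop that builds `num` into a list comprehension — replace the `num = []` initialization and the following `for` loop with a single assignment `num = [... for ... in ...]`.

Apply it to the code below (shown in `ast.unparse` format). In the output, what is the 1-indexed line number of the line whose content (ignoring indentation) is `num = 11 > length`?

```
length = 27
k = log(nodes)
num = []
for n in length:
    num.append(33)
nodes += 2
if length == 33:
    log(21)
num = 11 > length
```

7

Transformed code:
length = 27
k = log(nodes)
num = [33 for n in length]
nodes += 2
if length == 33:
    log(21)
num = 11 > length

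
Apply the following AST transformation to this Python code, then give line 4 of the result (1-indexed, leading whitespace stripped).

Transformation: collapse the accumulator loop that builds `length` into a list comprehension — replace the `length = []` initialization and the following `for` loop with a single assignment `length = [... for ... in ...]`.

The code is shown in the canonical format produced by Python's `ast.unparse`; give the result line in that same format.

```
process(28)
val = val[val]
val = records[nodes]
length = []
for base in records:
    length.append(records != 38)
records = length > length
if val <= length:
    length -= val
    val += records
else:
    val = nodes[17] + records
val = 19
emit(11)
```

length = [records != 38 for base in records]

Transformed code:
process(28)
val = val[val]
val = records[nodes]
length = [records != 38 for base in records]
records = length > length
if val <= length:
    length -= val
    val += records
else:
    val = nodes[17] + records
val = 19
emit(11)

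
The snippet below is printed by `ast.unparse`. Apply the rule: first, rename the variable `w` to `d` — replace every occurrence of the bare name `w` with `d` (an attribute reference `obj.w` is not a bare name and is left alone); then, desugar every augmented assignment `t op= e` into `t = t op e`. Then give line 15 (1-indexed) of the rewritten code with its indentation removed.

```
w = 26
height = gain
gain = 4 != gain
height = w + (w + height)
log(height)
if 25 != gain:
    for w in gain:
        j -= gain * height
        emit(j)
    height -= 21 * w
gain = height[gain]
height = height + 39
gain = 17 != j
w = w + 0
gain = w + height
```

Transformed code:
d = 26
height = gain
gain = 4 != gain
height = d + (d + height)
log(height)
if 25 != gain:
    for d in gain:
        j = j - gain * height
        emit(j)
    height = height - 21 * d
gain = height[gain]
height = height + 39
gain = 17 != j
d = d + 0
gain = d + height

gain = d + height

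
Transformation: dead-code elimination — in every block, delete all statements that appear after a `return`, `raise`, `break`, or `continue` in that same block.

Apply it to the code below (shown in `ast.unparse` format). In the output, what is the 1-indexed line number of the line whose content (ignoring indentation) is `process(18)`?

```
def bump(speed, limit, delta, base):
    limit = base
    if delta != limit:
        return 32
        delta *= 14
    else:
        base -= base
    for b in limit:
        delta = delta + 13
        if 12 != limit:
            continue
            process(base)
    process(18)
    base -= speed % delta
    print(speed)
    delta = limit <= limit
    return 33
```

Transformed code:
def bump(speed, limit, delta, base):
    limit = base
    if delta != limit:
        return 32
    else:
        base -= base
    for b in limit:
        delta = delta + 13
        if 12 != limit:
            continue
    process(18)
    base -= speed % delta
    print(speed)
    delta = limit <= limit
    return 33

11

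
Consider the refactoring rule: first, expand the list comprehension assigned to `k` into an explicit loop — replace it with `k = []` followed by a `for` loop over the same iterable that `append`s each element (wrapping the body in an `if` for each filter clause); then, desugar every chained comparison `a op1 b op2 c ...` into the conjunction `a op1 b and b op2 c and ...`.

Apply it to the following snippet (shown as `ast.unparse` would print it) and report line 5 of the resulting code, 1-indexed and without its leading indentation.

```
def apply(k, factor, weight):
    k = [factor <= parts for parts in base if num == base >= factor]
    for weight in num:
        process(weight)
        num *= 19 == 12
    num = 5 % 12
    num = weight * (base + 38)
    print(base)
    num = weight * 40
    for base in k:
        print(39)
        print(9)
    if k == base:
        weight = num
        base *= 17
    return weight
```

Transformed code:
def apply(k, factor, weight):
    k = []
    for parts in base:
        if num == base and base >= factor:
            k.append(factor <= parts)
    for weight in num:
        process(weight)
        num *= 19 == 12
    num = 5 % 12
    num = weight * (base + 38)
    print(base)
    num = weight * 40
    for base in k:
        print(39)
        print(9)
    if k == base:
        weight = num
        base *= 17
    return weight

k.append(factor <= parts)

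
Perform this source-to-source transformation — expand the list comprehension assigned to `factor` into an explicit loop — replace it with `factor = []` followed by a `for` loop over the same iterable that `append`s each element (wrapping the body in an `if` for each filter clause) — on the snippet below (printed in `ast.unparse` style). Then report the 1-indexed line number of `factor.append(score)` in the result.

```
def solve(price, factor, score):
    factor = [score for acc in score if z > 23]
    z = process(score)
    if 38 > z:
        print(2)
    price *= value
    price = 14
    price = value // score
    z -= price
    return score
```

Transformed code:
def solve(price, factor, score):
    factor = []
    for acc in score:
        if z > 23:
            factor.append(score)
    z = process(score)
    if 38 > z:
        print(2)
    price *= value
    price = 14
    price = value // score
    z -= price
    return score

5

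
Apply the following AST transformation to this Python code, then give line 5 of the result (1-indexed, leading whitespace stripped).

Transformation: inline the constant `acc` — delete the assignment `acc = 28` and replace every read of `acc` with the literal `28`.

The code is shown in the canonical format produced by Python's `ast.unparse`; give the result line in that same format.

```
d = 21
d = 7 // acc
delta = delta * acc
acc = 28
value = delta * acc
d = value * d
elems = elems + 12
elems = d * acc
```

d = value * d

Transformed code:
d = 21
d = 7 // 28
delta = delta * 28
value = delta * 28
d = value * d
elems = elems + 12
elems = d * 28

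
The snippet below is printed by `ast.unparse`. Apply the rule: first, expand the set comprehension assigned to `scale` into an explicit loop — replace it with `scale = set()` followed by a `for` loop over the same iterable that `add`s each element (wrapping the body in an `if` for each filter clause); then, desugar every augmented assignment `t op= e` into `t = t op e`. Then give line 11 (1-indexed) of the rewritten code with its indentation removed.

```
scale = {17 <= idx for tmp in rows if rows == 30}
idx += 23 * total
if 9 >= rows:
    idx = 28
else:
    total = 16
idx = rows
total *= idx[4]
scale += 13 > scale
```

total = total * idx[4]

Transformed code:
scale = set()
for tmp in rows:
    if rows == 30:
        scale.add(17 <= idx)
idx = idx + 23 * total
if 9 >= rows:
    idx = 28
else:
    total = 16
idx = rows
total = total * idx[4]
scale = scale + (13 > scale)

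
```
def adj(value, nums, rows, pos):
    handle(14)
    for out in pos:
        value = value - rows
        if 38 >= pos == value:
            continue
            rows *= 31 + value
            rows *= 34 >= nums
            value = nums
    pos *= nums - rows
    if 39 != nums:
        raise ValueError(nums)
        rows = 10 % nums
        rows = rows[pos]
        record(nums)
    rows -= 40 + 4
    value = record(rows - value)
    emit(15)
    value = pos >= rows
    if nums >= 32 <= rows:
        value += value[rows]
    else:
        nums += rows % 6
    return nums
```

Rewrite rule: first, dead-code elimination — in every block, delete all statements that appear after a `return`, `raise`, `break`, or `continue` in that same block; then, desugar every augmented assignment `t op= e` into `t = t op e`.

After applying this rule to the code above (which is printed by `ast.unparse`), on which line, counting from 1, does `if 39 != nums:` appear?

Transformed code:
def adj(value, nums, rows, pos):
    handle(14)
    for out in pos:
        value = value - rows
        if 38 >= pos == value:
            continue
    pos = pos * (nums - rows)
    if 39 != nums:
        raise ValueError(nums)
    rows = rows - (40 + 4)
    value = record(rows - value)
    emit(15)
    value = pos >= rows
    if nums >= 32 <= rows:
        value = value + value[rows]
    else:
        nums = nums + rows % 6
    return nums

8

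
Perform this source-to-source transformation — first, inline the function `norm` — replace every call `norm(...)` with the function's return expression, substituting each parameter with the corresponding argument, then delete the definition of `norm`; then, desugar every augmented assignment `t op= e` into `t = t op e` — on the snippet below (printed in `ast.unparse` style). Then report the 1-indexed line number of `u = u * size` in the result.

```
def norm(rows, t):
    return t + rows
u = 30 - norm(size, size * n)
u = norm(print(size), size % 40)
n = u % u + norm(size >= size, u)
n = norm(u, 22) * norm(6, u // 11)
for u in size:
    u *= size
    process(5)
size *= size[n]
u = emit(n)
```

Transformed code:
u = 30 - (size * n + size)
u = size % 40 + print(size)
n = u % u + (u + (size >= size))
n = (22 + u) * (u // 11 + 6)
for u in size:
    u = u * size
    process(5)
size = size * size[n]
u = emit(n)

6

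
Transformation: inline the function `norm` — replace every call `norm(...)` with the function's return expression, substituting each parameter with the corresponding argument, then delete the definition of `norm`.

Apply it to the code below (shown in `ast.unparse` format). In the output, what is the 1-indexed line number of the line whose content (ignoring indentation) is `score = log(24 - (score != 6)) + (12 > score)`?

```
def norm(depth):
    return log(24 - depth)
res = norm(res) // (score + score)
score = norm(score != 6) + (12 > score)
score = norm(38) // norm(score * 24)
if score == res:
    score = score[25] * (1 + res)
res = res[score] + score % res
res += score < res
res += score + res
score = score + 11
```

2

Transformed code:
res = log(24 - res) // (score + score)
score = log(24 - (score != 6)) + (12 > score)
score = log(24 - 38) // log(24 - score * 24)
if score == res:
    score = score[25] * (1 + res)
res = res[score] + score % res
res += score < res
res += score + res
score = score + 11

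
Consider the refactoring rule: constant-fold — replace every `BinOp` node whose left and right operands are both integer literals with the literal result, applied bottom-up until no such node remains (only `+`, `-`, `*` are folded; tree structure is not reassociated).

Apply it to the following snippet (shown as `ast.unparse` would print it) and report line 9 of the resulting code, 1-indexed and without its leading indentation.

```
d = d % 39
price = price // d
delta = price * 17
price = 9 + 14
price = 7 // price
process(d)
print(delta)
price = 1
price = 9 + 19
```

Transformed code:
d = d % 39
price = price // d
delta = price * 17
price = 23
price = 7 // price
process(d)
print(delta)
price = 1
price = 28

price = 28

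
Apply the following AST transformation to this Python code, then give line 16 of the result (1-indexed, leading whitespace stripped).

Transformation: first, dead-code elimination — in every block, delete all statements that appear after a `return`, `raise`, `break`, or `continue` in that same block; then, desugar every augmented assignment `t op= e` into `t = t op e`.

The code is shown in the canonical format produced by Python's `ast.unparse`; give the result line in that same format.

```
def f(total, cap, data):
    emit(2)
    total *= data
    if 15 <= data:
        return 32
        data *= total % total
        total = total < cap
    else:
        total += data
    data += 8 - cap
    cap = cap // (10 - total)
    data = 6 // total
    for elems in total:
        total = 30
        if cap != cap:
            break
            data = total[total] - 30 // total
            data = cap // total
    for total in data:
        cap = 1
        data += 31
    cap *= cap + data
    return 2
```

Transformed code:
def f(total, cap, data):
    emit(2)
    total = total * data
    if 15 <= data:
        return 32
    else:
        total = total + data
    data = data + (8 - cap)
    cap = cap // (10 - total)
    data = 6 // total
    for elems in total:
        total = 30
        if cap != cap:
            break
    for total in data:
        cap = 1
        data = data + 31
    cap = cap * (cap + data)
    return 2

cap = 1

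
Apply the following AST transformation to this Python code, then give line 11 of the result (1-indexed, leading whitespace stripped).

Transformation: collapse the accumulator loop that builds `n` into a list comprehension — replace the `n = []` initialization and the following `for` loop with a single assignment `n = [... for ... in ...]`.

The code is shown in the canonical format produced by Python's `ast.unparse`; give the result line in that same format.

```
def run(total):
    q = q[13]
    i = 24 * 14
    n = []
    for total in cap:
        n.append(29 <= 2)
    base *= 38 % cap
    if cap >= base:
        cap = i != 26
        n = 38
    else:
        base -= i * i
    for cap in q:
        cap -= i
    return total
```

Transformed code:
def run(total):
    q = q[13]
    i = 24 * 14
    n = [29 <= 2 for total in cap]
    base *= 38 % cap
    if cap >= base:
        cap = i != 26
        n = 38
    else:
        base -= i * i
    for cap in q:
        cap -= i
    return total

for cap in q:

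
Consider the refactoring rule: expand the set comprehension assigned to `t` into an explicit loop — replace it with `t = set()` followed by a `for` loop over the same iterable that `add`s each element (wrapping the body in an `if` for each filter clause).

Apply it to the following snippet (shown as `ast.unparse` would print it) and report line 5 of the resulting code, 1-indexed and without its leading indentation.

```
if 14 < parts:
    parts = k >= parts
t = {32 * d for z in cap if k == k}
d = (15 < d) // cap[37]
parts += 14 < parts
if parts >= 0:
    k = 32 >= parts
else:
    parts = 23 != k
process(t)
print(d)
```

if k == k:

Transformed code:
if 14 < parts:
    parts = k >= parts
t = set()
for z in cap:
    if k == k:
        t.add(32 * d)
d = (15 < d) // cap[37]
parts += 14 < parts
if parts >= 0:
    k = 32 >= parts
else:
    parts = 23 != k
process(t)
print(d)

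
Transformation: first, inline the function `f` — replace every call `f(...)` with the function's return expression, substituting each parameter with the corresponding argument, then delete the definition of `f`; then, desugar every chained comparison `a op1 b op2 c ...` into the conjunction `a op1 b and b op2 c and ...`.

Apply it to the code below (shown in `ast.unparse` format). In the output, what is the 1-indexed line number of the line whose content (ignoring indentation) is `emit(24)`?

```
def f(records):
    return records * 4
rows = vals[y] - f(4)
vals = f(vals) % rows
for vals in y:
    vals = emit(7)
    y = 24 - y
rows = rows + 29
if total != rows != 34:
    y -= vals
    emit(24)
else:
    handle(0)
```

9

Transformed code:
rows = vals[y] - 4 * 4
vals = vals * 4 % rows
for vals in y:
    vals = emit(7)
    y = 24 - y
rows = rows + 29
if total != rows and rows != 34:
    y -= vals
    emit(24)
else:
    handle(0)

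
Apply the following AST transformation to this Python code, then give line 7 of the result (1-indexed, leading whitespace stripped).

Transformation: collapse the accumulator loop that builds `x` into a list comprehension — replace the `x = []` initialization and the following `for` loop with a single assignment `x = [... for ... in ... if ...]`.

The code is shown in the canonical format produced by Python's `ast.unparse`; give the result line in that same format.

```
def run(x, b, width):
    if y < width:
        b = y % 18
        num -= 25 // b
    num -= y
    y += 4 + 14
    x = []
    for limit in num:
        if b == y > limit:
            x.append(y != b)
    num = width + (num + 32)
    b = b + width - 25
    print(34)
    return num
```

Transformed code:
def run(x, b, width):
    if y < width:
        b = y % 18
        num -= 25 // b
    num -= y
    y += 4 + 14
    x = [y != b for limit in num if b == y > limit]
    num = width + (num + 32)
    b = b + width - 25
    print(34)
    return num

x = [y != b for limit in num if b == y > limit]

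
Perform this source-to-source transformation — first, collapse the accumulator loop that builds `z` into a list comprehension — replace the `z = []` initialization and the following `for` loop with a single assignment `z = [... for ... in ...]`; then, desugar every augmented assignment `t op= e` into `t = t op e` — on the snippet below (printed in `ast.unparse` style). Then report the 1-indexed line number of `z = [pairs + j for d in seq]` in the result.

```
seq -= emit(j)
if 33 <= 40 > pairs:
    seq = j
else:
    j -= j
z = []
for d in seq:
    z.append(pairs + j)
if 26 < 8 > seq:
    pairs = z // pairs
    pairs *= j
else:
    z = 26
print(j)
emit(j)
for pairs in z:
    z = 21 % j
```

Transformed code:
seq = seq - emit(j)
if 33 <= 40 > pairs:
    seq = j
else:
    j = j - j
z = [pairs + j for d in seq]
if 26 < 8 > seq:
    pairs = z // pairs
    pairs = pairs * j
else:
    z = 26
print(j)
emit(j)
for pairs in z:
    z = 21 % j

6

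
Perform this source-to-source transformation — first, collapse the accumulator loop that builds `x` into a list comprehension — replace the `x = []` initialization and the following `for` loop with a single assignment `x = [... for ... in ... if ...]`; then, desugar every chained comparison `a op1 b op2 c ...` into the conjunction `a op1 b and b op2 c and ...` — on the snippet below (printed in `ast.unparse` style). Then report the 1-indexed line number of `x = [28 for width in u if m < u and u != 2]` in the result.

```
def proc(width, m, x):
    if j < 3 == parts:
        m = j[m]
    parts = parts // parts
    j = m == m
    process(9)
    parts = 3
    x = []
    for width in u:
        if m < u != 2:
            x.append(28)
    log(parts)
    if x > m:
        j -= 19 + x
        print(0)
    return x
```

Transformed code:
def proc(width, m, x):
    if j < 3 and 3 == parts:
        m = j[m]
    parts = parts // parts
    j = m == m
    process(9)
    parts = 3
    x = [28 for width in u if m < u and u != 2]
    log(parts)
    if x > m:
        j -= 19 + x
        print(0)
    return x

8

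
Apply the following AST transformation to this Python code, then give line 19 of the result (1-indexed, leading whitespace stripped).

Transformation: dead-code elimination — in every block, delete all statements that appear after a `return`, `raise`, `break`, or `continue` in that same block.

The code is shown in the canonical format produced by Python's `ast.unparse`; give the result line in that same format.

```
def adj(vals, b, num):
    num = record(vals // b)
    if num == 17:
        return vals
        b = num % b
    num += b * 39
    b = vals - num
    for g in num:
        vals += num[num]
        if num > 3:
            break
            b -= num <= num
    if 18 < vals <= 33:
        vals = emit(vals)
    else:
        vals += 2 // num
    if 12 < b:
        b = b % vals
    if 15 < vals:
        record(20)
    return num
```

Transformed code:
def adj(vals, b, num):
    num = record(vals // b)
    if num == 17:
        return vals
    num += b * 39
    b = vals - num
    for g in num:
        vals += num[num]
        if num > 3:
            break
    if 18 < vals <= 33:
        vals = emit(vals)
    else:
        vals += 2 // num
    if 12 < b:
        b = b % vals
    if 15 < vals:
        record(20)
    return num

return num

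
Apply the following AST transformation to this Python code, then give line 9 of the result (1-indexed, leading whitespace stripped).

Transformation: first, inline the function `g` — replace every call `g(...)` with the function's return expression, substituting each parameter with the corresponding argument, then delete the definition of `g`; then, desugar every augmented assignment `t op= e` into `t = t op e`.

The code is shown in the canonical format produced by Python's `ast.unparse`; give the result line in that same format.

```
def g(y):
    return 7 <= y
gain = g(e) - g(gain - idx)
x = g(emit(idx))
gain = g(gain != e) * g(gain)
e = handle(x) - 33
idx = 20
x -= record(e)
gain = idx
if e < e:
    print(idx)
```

Transformed code:
gain = (7 <= e) - (7 <= gain - idx)
x = 7 <= emit(idx)
gain = (7 <= (gain != e)) * (7 <= gain)
e = handle(x) - 33
idx = 20
x = x - record(e)
gain = idx
if e < e:
    print(idx)

print(idx)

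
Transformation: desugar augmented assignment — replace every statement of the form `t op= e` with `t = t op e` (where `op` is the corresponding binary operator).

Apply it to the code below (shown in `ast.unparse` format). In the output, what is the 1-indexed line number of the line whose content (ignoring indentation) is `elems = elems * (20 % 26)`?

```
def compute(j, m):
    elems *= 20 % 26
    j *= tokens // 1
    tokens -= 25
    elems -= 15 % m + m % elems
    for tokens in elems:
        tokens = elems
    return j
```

Transformed code:
def compute(j, m):
    elems = elems * (20 % 26)
    j = j * (tokens // 1)
    tokens = tokens - 25
    elems = elems - (15 % m + m % elems)
    for tokens in elems:
        tokens = elems
    return j

2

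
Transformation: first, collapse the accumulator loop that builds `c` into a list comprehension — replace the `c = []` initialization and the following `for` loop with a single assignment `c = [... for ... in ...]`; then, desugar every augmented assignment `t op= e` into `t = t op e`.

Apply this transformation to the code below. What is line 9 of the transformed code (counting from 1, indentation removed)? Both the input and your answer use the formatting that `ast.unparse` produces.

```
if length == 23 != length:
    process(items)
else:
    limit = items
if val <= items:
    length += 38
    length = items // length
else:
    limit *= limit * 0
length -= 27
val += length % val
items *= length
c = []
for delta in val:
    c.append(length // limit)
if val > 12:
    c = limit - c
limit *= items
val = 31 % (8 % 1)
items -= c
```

Transformed code:
if length == 23 != length:
    process(items)
else:
    limit = items
if val <= items:
    length = length + 38
    length = items // length
else:
    limit = limit * (limit * 0)
length = length - 27
val = val + length % val
items = items * length
c = [length // limit for delta in val]
if val > 12:
    c = limit - c
limit = limit * items
val = 31 % (8 % 1)
items = items - c

limit = limit * (limit * 0)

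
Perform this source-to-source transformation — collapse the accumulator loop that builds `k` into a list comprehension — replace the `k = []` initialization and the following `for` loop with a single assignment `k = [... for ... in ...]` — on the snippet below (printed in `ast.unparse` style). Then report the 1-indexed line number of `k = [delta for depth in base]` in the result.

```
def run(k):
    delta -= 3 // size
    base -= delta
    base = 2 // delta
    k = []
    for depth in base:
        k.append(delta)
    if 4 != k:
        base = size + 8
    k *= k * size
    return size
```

Transformed code:
def run(k):
    delta -= 3 // size
    base -= delta
    base = 2 // delta
    k = [delta for depth in base]
    if 4 != k:
        base = size + 8
    k *= k * size
    return size

5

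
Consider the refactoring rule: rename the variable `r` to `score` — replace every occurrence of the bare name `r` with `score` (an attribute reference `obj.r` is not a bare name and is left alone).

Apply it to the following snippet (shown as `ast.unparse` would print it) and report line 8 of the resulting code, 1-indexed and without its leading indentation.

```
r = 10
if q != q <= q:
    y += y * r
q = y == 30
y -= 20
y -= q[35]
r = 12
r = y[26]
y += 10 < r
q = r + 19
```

score = y[26]

Transformed code:
score = 10
if q != q <= q:
    y += y * score
q = y == 30
y -= 20
y -= q[35]
score = 12
score = y[26]
y += 10 < score
q = score + 19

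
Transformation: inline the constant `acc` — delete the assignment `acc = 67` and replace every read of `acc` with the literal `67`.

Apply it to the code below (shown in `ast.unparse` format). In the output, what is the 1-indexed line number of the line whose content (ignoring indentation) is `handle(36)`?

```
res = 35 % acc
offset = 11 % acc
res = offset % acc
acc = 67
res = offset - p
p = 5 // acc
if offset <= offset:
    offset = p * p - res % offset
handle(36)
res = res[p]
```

8

Transformed code:
res = 35 % 67
offset = 11 % 67
res = offset % 67
res = offset - p
p = 5 // 67
if offset <= offset:
    offset = p * p - res % offset
handle(36)
res = res[p]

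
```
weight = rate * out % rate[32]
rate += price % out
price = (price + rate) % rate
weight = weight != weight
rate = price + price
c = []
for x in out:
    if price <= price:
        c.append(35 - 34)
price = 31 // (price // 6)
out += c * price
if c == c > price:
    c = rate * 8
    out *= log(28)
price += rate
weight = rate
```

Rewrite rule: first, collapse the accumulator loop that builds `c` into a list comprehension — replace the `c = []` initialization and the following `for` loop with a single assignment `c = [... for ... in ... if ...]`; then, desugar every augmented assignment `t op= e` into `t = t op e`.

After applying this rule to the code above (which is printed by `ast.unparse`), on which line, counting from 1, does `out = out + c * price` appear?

8

Transformed code:
weight = rate * out % rate[32]
rate = rate + price % out
price = (price + rate) % rate
weight = weight != weight
rate = price + price
c = [35 - 34 for x in out if price <= price]
price = 31 // (price // 6)
out = out + c * price
if c == c > price:
    c = rate * 8
    out = out * log(28)
price = price + rate
weight = rate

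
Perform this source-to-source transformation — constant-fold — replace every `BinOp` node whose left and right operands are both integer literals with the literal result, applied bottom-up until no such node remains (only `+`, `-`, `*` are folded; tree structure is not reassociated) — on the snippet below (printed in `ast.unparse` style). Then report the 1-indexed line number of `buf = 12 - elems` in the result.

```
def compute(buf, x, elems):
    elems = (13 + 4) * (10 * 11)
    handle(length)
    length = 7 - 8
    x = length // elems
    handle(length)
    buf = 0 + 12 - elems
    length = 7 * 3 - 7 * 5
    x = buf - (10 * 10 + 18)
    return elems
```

7

Transformed code:
def compute(buf, x, elems):
    elems = 1870
    handle(length)
    length = -1
    x = length // elems
    handle(length)
    buf = 12 - elems
    length = -14
    x = buf - 118
    return elems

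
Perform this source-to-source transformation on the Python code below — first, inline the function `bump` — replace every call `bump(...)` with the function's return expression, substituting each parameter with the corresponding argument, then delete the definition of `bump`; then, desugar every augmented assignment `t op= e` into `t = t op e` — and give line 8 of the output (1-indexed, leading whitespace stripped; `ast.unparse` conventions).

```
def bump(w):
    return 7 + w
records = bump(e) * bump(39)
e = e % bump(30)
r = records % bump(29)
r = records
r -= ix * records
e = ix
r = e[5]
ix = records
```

ix = records

Transformed code:
records = (7 + e) * (7 + 39)
e = e % (7 + 30)
r = records % (7 + 29)
r = records
r = r - ix * records
e = ix
r = e[5]
ix = records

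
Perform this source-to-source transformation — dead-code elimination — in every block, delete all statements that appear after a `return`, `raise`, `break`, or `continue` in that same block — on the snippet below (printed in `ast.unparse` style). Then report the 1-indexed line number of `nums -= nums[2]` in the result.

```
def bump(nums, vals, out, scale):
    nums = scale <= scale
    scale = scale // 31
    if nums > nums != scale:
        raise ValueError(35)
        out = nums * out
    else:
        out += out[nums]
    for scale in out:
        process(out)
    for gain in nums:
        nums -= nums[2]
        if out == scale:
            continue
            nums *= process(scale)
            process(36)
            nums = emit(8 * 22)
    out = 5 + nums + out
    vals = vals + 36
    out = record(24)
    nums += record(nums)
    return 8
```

Transformed code:
def bump(nums, vals, out, scale):
    nums = scale <= scale
    scale = scale // 31
    if nums > nums != scale:
        raise ValueError(35)
    else:
        out += out[nums]
    for scale in out:
        process(out)
    for gain in nums:
        nums -= nums[2]
        if out == scale:
            continue
    out = 5 + nums + out
    vals = vals + 36
    out = record(24)
    nums += record(nums)
    return 8

11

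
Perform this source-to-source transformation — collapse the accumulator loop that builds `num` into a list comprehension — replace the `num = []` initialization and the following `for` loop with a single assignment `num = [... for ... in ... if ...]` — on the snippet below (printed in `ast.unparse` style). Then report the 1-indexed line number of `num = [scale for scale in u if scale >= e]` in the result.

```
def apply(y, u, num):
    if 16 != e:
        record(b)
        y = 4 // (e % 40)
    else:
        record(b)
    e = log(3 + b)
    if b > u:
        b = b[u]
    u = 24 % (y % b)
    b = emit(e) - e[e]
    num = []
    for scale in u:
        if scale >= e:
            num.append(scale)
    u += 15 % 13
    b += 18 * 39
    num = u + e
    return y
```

12

Transformed code:
def apply(y, u, num):
    if 16 != e:
        record(b)
        y = 4 // (e % 40)
    else:
        record(b)
    e = log(3 + b)
    if b > u:
        b = b[u]
    u = 24 % (y % b)
    b = emit(e) - e[e]
    num = [scale for scale in u if scale >= e]
    u += 15 % 13
    b += 18 * 39
    num = u + e
    return y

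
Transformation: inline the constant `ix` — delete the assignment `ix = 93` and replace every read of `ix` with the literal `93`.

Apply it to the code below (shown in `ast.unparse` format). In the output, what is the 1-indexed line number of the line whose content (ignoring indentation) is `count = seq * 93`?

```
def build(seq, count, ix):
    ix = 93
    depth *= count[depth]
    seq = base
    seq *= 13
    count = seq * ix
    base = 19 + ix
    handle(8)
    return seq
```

5

Transformed code:
def build(seq, count, ix):
    depth *= count[depth]
    seq = base
    seq *= 13
    count = seq * 93
    base = 19 + 93
    handle(8)
    return seq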